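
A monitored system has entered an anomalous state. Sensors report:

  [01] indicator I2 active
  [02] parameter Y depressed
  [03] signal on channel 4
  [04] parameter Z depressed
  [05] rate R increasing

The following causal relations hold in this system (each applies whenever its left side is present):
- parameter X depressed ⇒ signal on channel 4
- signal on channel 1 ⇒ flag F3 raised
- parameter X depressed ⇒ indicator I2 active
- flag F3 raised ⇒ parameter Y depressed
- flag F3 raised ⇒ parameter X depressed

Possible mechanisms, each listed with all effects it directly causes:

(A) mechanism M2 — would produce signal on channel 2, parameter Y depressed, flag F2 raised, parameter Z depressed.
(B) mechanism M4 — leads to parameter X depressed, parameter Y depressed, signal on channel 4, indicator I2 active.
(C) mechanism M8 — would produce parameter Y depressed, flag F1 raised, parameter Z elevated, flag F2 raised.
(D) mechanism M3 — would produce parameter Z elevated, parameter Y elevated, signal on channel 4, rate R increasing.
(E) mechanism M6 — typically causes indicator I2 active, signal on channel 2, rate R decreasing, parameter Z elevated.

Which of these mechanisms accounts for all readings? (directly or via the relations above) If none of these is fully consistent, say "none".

For each candidate, compare predicted effects to what was observed:
(A) mechanism M2 — indicator I2 active miss; parameter Y depressed match; signal on channel 4 miss; parameter Z depressed match; rate R increasing miss
(B) mechanism M4 — indicator I2 active match; parameter Y depressed match; signal on channel 4 match; parameter Z depressed miss; rate R increasing miss
(C) mechanism M8 — fails on indicator I2 active, signal on channel 4, parameter Z depressed, rate R increasing (predicts parameter Z elevated, not parameter Z depressed)
(D) mechanism M3 — indicator I2 active miss; parameter Y depressed miss; signal on channel 4 match; parameter Z depressed miss; rate R increasing match
(E) mechanism M6 — fails on parameter Y depressed, signal on channel 4, parameter Z depressed, rate R increasing (predicts parameter Z elevated, not parameter Z depressed; predicts rate R decreasing, not rate R increasing)
None of the listed candidates fits everything.

none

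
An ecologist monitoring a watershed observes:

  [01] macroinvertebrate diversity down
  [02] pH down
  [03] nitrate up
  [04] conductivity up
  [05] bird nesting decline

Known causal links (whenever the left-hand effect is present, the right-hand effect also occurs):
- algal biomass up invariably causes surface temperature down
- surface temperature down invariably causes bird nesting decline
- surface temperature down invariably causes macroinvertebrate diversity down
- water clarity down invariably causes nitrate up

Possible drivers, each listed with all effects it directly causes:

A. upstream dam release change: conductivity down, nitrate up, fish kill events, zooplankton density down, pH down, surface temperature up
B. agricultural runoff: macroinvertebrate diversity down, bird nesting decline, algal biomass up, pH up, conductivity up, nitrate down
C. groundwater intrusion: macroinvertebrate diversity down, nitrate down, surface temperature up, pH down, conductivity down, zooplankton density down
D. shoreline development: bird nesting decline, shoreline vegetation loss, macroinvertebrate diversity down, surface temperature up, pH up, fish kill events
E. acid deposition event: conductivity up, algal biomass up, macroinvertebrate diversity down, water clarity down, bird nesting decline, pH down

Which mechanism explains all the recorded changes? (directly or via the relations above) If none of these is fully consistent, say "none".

E

Testing each hypothesis:
(A) upstream dam release change — fails on macroinvertebrate diversity down, conductivity up, bird nesting decline (predicts conductivity down, not conductivity up)
(B) agricultural runoff — macroinvertebrate diversity down yes; pH down NO; nitrate up NO; conductivity up yes; bird nesting decline yes
(C) groundwater intrusion — macroinvertebrate diversity down yes; pH down yes; nitrate up NO; conductivity up NO; bird nesting decline NO
(D) shoreline development — macroinvertebrate diversity down yes; pH down NO; nitrate up NO; conductivity up NO; bird nesting decline yes
(E) acid deposition event — macroinvertebrate diversity down yes; pH down yes; nitrate up yes (via water clarity down → nitrate up); conductivity up yes; bird nesting decline yes
(E) is the only candidate with no mismatches.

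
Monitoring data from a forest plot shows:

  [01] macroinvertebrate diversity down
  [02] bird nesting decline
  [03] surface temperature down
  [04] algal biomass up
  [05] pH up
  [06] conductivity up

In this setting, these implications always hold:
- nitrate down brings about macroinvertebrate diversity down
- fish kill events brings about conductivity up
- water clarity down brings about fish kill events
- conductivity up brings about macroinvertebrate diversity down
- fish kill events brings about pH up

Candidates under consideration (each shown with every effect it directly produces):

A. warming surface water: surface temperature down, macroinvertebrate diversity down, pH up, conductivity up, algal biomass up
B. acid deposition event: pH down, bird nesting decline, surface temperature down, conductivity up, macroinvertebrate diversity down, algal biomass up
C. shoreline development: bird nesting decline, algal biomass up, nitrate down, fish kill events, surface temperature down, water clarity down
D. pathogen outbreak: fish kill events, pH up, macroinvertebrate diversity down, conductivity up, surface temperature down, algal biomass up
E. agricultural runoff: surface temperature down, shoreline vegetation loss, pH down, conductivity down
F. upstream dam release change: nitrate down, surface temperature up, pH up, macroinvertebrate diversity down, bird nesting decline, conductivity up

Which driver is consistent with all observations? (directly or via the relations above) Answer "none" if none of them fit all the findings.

Checking each candidate against the observations:
(A) warming surface water — macroinvertebrate diversity down ✓; bird nesting decline ✗; surface temperature down ✓; algal biomass up ✓; pH up ✓; conductivity up ✓
(B) acid deposition event — fails on pH up (predicts pH down, not pH up)
(C) shoreline development — accounts for every observation (macroinvertebrate diversity down through nitrate down → macroinvertebrate diversity down)
(D) pathogen outbreak — macroinvertebrate diversity down ✓; bird nesting decline ✗; surface temperature down ✓; algal biomass up ✓; pH up ✓; conductivity up ✓
(E) agricultural runoff — fails on macroinvertebrate diversity down, bird nesting decline, algal biomass up, pH up, conductivity up (predicts pH down, not pH up; predicts conductivity down, not conductivity up)
(F) upstream dam release change — fails on surface temperature down, algal biomass up (predicts surface temperature up, not surface temperature down)
Only (C) is consistent with every observation.

C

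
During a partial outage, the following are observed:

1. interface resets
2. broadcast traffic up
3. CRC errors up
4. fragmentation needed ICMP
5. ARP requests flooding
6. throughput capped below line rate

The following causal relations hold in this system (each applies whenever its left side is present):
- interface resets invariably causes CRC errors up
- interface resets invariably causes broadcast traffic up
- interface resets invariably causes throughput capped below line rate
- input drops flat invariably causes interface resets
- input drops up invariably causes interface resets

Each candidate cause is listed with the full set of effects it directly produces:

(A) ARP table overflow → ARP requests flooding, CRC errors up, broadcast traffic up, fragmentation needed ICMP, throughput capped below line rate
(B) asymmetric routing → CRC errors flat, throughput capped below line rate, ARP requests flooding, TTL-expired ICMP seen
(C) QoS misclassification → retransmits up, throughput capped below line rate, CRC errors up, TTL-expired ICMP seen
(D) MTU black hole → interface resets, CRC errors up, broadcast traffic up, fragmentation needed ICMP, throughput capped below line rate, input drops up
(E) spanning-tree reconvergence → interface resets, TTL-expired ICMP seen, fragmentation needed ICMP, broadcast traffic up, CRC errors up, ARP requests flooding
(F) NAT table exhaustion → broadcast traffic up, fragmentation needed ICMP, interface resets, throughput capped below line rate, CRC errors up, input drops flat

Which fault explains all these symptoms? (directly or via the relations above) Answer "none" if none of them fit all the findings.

E

For each candidate, compare predicted effects to what was observed:
(A) ARP table overflow — does not account for interface resets
(B) asymmetric routing — interface resets ✗; broadcast traffic up ✗; CRC errors up ✗; fragmentation needed ICMP ✗; ARP requests flooding ✓; throughput capped below line rate ✓
(C) QoS misclassification — does not account for interface resets, broadcast traffic up, fragmentation needed ICMP, ARP requests flooding
(D) MTU black hole — interface resets ✓; broadcast traffic up ✓; CRC errors up ✓; fragmentation needed ICMP ✓; ARP requests flooding ✗; throughput capped below line rate ✓
(E) spanning-tree reconvergence — interface resets ✓; broadcast traffic up ✓; CRC errors up ✓; fragmentation needed ICMP ✓; ARP requests flooding ✓; throughput capped below line rate ✓ (via interface resets → throughput capped below line rate)
(F) NAT table exhaustion — interface resets ✓; broadcast traffic up ✓; CRC errors up ✓; fragmentation needed ICMP ✓; ARP requests flooding ✗; throughput capped below line rate ✓
Only (E) is consistent with every observation.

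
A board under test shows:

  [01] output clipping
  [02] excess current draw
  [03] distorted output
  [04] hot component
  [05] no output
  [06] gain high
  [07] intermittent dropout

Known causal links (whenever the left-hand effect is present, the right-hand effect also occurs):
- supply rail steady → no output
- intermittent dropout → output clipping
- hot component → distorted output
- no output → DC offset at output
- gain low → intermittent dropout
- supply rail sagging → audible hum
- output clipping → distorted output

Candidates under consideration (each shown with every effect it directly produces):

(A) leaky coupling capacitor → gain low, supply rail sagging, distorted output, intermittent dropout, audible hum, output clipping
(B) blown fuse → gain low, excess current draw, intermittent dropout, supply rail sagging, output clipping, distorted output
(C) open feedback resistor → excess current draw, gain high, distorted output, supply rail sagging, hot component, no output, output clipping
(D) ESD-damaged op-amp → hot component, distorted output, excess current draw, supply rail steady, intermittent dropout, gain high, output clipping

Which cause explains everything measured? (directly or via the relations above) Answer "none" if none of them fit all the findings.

Checking each candidate against the observations:
(A) leaky coupling capacitor — fails on excess current draw, hot component, no output, gain high (predicts gain low, not gain high)
(B) blown fuse — fails on hot component, no output, gain high (predicts gain low, not gain high)
(C) open feedback resistor — output clipping +; excess current draw +; distorted output +; hot component +; no output +; gain high +; intermittent dropout -
(D) ESD-damaged op-amp — output clipping +; excess current draw +; distorted output +; hot component +; no output + (by supply rail steady → no output); gain high +; intermittent dropout +
(D) alone accounts for all the evidence.

D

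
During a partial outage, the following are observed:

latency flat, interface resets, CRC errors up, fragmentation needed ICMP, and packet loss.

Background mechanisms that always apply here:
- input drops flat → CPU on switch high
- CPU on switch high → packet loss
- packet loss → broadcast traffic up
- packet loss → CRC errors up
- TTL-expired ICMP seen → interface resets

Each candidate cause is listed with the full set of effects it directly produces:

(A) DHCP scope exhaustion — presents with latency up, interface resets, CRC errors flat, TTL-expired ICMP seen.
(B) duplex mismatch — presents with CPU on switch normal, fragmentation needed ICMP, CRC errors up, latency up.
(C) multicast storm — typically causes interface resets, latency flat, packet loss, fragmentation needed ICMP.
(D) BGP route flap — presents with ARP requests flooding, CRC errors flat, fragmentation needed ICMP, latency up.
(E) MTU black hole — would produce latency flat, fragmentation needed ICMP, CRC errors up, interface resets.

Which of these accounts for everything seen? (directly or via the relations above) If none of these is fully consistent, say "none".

C

For each candidate, compare predicted effects to what was observed:
(A) DHCP scope exhaustion — fails on latency flat, CRC errors up, fragmentation needed ICMP, packet loss (predicts latency up, not latency flat; predicts CRC errors flat, not CRC errors up)
(B) duplex mismatch — latency flat NO; interface resets NO; CRC errors up yes; fragmentation needed ICMP yes; packet loss NO
(C) multicast storm — accounts for every observation (CRC errors up through packet loss → CRC errors up)
(D) BGP route flap — fails on latency flat, interface resets, CRC errors up, packet loss (predicts latency up, not latency flat; predicts CRC errors flat, not CRC errors up)
(E) MTU black hole — latency flat yes; interface resets yes; CRC errors up yes; fragmentation needed ICMP yes; packet loss NO
(C) is the only candidate with no mismatches.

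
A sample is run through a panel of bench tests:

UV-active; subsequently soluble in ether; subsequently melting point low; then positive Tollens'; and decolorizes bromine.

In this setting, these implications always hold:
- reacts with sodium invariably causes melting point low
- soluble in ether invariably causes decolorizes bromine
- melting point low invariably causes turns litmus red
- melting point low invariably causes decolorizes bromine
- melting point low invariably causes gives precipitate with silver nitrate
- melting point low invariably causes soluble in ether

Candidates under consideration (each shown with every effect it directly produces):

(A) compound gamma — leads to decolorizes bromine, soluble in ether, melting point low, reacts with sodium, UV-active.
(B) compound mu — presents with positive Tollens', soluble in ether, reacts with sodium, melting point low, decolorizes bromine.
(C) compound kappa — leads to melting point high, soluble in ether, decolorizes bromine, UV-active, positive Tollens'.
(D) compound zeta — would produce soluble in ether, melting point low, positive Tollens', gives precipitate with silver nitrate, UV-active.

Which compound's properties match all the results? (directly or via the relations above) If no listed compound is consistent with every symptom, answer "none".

Per-candidate check:
(A) compound gamma — does not account for positive Tollens'
(B) compound mu — does not account for UV-active
(C) compound kappa — fails on melting point low (predicts melting point high, not melting point low)
(D) compound zeta — accounts for every observation (decolorizes bromine by soluble in ether → decolorizes bromine)
(D) is the only candidate with no mismatches.

D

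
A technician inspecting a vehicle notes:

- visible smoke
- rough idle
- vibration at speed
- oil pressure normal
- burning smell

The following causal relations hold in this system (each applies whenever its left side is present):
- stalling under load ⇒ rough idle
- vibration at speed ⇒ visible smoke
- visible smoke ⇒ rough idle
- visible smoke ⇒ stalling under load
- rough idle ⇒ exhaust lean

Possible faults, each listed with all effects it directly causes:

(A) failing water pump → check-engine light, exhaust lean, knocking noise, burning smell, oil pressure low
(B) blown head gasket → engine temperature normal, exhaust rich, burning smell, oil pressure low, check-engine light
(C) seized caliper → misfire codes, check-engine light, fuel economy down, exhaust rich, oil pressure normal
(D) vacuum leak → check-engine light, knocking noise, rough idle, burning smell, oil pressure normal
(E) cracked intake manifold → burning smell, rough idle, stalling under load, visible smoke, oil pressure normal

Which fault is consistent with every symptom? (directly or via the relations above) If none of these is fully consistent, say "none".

none

Checking each candidate against the observations:
(A) failing water pump — visible smoke NO; rough idle NO; vibration at speed NO; oil pressure normal NO; burning smell yes
(B) blown head gasket — fails on visible smoke, rough idle, vibration at speed, oil pressure normal (predicts oil pressure low, not oil pressure normal)
(C) seized caliper — does not account for visible smoke, rough idle, vibration at speed, burning smell
(D) vacuum leak — does not account for visible smoke, vibration at speed
(E) cracked intake manifold — visible smoke yes; rough idle yes; vibration at speed NO; oil pressure normal yes; burning smell yes
Every candidate fails on at least one observation.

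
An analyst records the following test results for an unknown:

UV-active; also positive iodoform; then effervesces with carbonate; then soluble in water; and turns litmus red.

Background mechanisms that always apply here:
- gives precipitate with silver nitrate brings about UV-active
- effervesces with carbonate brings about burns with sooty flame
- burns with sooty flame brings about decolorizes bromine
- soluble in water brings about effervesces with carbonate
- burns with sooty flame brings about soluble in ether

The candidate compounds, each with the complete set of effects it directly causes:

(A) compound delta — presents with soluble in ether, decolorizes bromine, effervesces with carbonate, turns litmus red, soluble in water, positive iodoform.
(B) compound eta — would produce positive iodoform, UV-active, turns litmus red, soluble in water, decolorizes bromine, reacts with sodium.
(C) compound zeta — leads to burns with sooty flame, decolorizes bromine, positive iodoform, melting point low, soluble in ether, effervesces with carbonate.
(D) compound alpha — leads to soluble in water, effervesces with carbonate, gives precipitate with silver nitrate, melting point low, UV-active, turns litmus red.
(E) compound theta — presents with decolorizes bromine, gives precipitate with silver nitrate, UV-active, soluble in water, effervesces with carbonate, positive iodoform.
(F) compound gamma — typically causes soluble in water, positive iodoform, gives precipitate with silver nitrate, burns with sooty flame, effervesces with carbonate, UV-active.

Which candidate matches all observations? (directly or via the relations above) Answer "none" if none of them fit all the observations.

B

For each candidate, compare predicted effects to what was observed:
(A) compound delta — UV-active ✗; positive iodoform ✓; effervesces with carbonate ✓; soluble in water ✓; turns litmus red ✓
(B) compound eta — accounts for every observation (effervesces with carbonate via soluble in water → effervesces with carbonate)
(C) compound zeta — UV-active ✗; positive iodoform ✓; effervesces with carbonate ✓; soluble in water ✗; turns litmus red ✗
(D) compound alpha — does not account for positive iodoform
(E) compound theta — does not account for turns litmus red
(F) compound gamma — does not account for turns litmus red
(B) alone accounts for all the evidence.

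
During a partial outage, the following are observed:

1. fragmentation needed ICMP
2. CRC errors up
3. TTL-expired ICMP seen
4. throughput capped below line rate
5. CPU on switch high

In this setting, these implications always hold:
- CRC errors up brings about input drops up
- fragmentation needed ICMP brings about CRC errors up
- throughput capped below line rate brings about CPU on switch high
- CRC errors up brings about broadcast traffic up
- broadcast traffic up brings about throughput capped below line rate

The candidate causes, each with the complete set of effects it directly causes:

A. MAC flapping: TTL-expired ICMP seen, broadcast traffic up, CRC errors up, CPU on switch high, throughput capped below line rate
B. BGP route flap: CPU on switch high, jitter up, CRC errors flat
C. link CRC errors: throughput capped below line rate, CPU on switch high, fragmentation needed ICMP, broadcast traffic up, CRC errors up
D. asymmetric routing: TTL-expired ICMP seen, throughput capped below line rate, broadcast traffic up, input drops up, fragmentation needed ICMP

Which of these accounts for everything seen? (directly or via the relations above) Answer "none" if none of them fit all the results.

D

Checking each candidate against the observations:
(A) MAC flapping — does not account for fragmentation needed ICMP
(B) BGP route flap — fails on fragmentation needed ICMP, CRC errors up, TTL-expired ICMP seen, throughput capped below line rate (predicts CRC errors flat, not CRC errors up)
(C) link CRC errors — does not account for TTL-expired ICMP seen
(D) asymmetric routing — accounts for every observation (CRC errors up via fragmentation needed ICMP → CRC errors up)
(D) is the only candidate with no mismatches.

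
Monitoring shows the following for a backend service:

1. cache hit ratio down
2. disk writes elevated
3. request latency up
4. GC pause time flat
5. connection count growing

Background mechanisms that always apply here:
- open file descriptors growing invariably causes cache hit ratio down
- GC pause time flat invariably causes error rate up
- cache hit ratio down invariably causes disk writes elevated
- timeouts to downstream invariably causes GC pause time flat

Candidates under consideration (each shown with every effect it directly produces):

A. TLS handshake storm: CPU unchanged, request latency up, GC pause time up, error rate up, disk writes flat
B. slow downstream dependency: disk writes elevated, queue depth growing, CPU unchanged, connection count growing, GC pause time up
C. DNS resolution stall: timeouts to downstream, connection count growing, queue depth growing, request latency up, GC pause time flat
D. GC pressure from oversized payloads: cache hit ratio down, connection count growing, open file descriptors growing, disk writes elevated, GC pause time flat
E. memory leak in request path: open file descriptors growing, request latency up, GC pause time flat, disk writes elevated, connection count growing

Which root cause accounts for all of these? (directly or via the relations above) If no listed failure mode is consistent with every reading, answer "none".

E

Checking each candidate against the observations:
(A) TLS handshake storm — cache hit ratio down -; disk writes elevated -; request latency up +; GC pause time flat -; connection count growing -
(B) slow downstream dependency — fails on cache hit ratio down, request latency up, GC pause time flat (predicts GC pause time up, not GC pause time flat)
(C) DNS resolution stall — does not account for cache hit ratio down, disk writes elevated
(D) GC pressure from oversized payloads — does not account for request latency up
(E) memory leak in request path — accounts for every observation (cache hit ratio down through open file descriptors growing → cache hit ratio down)
(E) alone accounts for all the evidence.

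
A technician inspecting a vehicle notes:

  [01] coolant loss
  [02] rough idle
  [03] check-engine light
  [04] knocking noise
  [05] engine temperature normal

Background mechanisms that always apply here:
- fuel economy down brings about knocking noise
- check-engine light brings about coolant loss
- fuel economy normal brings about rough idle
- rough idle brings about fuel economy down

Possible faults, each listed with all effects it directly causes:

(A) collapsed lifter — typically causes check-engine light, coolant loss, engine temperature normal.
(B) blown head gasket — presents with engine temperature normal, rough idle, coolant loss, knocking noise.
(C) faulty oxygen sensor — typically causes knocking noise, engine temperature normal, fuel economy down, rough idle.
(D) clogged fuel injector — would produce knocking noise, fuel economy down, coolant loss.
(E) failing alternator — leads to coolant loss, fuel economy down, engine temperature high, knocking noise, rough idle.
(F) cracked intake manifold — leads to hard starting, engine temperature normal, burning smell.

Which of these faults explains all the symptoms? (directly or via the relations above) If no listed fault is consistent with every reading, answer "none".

Testing each hypothesis:
(A) collapsed lifter — coolant loss ✓; rough idle ✗; check-engine light ✓; knocking noise ✗; engine temperature normal ✓
(B) blown head gasket — does not account for check-engine light
(C) faulty oxygen sensor — coolant loss ✗; rough idle ✓; check-engine light ✗; knocking noise ✓; engine temperature normal ✓
(D) clogged fuel injector — coolant loss ✓; rough idle ✗; check-engine light ✗; knocking noise ✓; engine temperature normal ✗
(E) failing alternator — coolant loss ✓; rough idle ✓; check-engine light ✗; knocking noise ✓; engine temperature normal ✗
(F) cracked intake manifold — coolant loss ✗; rough idle ✗; check-engine light ✗; knocking noise ✗; engine temperature normal ✓
No candidate is consistent with all observations.

none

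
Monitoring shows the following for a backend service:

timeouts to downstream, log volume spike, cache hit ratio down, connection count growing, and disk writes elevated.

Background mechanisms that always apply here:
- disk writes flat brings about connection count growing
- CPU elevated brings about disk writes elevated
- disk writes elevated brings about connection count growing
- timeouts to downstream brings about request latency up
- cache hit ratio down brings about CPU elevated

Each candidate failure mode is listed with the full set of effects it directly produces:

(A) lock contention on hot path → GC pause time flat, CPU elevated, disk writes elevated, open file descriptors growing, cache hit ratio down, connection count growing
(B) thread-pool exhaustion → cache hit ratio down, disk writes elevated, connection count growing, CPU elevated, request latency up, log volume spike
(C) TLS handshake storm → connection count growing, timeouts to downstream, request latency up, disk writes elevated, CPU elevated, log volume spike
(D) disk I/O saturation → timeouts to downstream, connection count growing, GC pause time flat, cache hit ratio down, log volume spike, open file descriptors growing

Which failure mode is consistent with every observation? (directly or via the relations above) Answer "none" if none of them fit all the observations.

For each candidate, compare predicted effects to what was observed:
(A) lock contention on hot path — does not account for timeouts to downstream, log volume spike
(B) thread-pool exhaustion — does not account for timeouts to downstream
(C) TLS handshake storm — does not account for cache hit ratio down
(D) disk I/O saturation — accounts for every observation (disk writes elevated via cache hit ratio down → CPU elevated → disk writes elevated)
Only (D) is consistent with every observation.

D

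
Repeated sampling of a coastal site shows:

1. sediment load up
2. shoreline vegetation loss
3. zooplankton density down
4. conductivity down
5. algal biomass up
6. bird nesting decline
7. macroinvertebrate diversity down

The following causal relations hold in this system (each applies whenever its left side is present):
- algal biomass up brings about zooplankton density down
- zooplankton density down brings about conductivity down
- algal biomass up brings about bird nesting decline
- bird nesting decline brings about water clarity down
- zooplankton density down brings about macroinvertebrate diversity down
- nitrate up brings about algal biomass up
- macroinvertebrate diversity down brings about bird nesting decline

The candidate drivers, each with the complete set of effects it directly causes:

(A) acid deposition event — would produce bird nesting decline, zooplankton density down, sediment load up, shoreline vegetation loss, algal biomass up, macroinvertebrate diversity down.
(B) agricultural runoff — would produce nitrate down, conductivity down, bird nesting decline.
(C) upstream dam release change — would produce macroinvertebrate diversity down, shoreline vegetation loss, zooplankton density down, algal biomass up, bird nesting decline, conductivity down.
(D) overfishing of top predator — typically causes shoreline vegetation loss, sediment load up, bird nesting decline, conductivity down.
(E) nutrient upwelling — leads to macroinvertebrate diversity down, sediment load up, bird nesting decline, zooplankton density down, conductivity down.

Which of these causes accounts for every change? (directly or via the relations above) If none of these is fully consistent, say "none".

Per-candidate check:
(A) acid deposition event — accounts for every observation (conductivity down by zooplankton density down → conductivity down)
(B) agricultural runoff — sediment load up -; shoreline vegetation loss -; zooplankton density down -; conductivity down +; algal biomass up -; bird nesting decline +; macroinvertebrate diversity down -
(C) upstream dam release change — does not account for sediment load up
(D) overfishing of top predator — does not account for zooplankton density down, algal biomass up, macroinvertebrate diversity down
(E) nutrient upwelling — does not account for shoreline vegetation loss, algal biomass up
(A) alone accounts for all the evidence.

A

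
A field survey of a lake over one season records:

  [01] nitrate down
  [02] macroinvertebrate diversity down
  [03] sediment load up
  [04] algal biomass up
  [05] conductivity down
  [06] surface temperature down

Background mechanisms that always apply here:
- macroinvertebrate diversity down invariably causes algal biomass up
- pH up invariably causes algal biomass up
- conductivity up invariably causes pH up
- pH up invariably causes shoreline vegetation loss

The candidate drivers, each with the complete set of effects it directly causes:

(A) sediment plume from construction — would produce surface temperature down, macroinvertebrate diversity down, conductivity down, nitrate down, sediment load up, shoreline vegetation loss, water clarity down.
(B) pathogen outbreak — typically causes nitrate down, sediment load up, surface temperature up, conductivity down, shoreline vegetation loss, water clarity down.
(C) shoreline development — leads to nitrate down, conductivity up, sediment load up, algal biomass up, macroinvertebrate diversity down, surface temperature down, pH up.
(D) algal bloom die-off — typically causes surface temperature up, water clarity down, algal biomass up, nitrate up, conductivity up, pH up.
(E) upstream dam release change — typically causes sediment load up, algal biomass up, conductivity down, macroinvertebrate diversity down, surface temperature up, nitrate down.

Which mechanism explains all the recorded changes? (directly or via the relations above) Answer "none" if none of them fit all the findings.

Testing each hypothesis:
(A) sediment plume from construction — nitrate down ✓; macroinvertebrate diversity down ✓; sediment load up ✓; algal biomass up ✓ (through macroinvertebrate diversity down → algal biomass up); conductivity down ✓; surface temperature down ✓
(B) pathogen outbreak — nitrate down ✓; macroinvertebrate diversity down ✗; sediment load up ✓; algal biomass up ✗; conductivity down ✓; surface temperature down ✗
(C) shoreline development — fails on conductivity down (predicts conductivity up, not conductivity down)
(D) algal bloom die-off — nitrate down ✗; macroinvertebrate diversity down ✗; sediment load up ✗; algal biomass up ✓; conductivity down ✗; surface temperature down ✗
(E) upstream dam release change — nitrate down ✓; macroinvertebrate diversity down ✓; sediment load up ✓; algal biomass up ✓; conductivity down ✓; surface temperature down ✗
(A) alone accounts for all the evidence.

A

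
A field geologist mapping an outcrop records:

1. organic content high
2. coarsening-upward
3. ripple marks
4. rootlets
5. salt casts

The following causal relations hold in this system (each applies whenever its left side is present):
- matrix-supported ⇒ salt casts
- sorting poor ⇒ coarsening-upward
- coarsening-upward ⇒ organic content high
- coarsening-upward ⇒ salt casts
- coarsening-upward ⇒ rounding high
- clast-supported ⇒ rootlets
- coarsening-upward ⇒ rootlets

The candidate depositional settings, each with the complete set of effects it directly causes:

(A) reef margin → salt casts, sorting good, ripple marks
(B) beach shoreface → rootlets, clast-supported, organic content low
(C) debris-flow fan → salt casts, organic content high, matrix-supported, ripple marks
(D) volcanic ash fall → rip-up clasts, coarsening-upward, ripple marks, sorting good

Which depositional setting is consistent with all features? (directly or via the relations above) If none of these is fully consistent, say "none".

D

Testing each hypothesis:
(A) reef margin — does not account for organic content high, coarsening-upward, rootlets
(B) beach shoreface — organic content high -; coarsening-upward -; ripple marks -; rootlets +; salt casts -
(C) debris-flow fan — does not account for coarsening-upward, rootlets
(D) volcanic ash fall — accounts for every observation (organic content high by coarsening-upward → organic content high)
(D) alone accounts for all the evidence.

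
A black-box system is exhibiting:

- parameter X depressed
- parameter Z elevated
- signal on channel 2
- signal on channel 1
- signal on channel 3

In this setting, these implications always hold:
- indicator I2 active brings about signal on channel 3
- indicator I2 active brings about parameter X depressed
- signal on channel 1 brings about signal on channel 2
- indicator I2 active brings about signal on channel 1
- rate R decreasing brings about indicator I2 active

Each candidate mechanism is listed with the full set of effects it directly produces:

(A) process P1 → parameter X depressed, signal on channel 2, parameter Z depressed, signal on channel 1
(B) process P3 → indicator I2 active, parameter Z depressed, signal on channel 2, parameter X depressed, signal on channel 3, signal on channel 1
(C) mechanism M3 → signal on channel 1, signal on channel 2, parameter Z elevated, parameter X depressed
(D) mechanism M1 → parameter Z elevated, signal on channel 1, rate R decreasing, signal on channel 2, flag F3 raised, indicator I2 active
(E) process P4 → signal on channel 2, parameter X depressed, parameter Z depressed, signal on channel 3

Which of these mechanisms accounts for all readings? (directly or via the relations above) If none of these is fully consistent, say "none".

D

Checking each candidate against the observations:
(A) process P1 — fails on parameter Z elevated, signal on channel 3 (predicts parameter Z depressed, not parameter Z elevated)
(B) process P3 — parameter X depressed ✓; parameter Z elevated ✗; signal on channel 2 ✓; signal on channel 1 ✓; signal on channel 3 ✓
(C) mechanism M3 — does not account for signal on channel 3
(D) mechanism M1 — accounts for every observation (parameter X depressed through indicator I2 active → parameter X depressed)
(E) process P4 — parameter X depressed ✓; parameter Z elevated ✗; signal on channel 2 ✓; signal on channel 1 ✗; signal on channel 3 ✓
(D) is the only candidate with no mismatches.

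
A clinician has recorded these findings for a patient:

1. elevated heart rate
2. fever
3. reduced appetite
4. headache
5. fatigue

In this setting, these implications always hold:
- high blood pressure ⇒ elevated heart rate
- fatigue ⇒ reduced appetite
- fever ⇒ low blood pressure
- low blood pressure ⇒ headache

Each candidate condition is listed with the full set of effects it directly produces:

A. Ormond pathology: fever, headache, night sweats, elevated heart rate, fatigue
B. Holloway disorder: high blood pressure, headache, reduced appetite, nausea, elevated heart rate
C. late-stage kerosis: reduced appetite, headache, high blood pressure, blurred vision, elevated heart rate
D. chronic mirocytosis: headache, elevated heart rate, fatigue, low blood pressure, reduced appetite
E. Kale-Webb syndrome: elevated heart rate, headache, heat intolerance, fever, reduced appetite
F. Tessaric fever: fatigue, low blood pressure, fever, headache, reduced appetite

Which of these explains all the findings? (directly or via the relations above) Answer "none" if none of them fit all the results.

For each candidate, compare predicted effects to what was observed:
(A) Ormond pathology — elevated heart rate match; fever match; reduced appetite match (through fatigue → reduced appetite); headache match; fatigue match
(B) Holloway disorder — elevated heart rate match; fever miss; reduced appetite match; headache match; fatigue miss
(C) late-stage kerosis — elevated heart rate match; fever miss; reduced appetite match; headache match; fatigue miss
(D) chronic mirocytosis — elevated heart rate match; fever miss; reduced appetite match; headache match; fatigue match
(E) Kale-Webb syndrome — elevated heart rate match; fever match; reduced appetite match; headache match; fatigue miss
(F) Tessaric fever — elevated heart rate miss; fever match; reduced appetite match; headache match; fatigue match
Only (A) is consistent with every observation.

A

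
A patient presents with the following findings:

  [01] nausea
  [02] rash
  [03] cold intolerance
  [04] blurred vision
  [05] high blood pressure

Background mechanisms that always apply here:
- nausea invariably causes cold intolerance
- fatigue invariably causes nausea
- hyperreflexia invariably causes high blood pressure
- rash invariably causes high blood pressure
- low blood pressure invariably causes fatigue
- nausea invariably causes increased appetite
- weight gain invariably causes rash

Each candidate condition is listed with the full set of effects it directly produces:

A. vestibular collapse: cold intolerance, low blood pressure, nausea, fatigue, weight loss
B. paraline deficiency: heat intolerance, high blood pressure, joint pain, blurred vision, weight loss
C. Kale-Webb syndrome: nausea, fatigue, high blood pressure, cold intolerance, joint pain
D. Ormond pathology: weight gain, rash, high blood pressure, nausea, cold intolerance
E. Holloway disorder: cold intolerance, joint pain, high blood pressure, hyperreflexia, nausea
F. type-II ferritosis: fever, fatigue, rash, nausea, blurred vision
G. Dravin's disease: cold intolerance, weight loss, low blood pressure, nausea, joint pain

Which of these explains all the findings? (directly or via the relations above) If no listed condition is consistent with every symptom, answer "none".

F

Per-candidate check:
(A) vestibular collapse — nausea yes; rash NO; cold intolerance yes; blurred vision NO; high blood pressure NO
(B) paraline deficiency — nausea NO; rash NO; cold intolerance NO; blurred vision yes; high blood pressure yes
(C) Kale-Webb syndrome — nausea yes; rash NO; cold intolerance yes; blurred vision NO; high blood pressure yes
(D) Ormond pathology — does not account for blurred vision
(E) Holloway disorder — nausea yes; rash NO; cold intolerance yes; blurred vision NO; high blood pressure yes
(F) type-II ferritosis — accounts for every observation (cold intolerance via nausea → cold intolerance)
(G) Dravin's disease — fails on rash, blurred vision, high blood pressure (predicts low blood pressure, not high blood pressure)
Only (F) is consistent with every observation.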